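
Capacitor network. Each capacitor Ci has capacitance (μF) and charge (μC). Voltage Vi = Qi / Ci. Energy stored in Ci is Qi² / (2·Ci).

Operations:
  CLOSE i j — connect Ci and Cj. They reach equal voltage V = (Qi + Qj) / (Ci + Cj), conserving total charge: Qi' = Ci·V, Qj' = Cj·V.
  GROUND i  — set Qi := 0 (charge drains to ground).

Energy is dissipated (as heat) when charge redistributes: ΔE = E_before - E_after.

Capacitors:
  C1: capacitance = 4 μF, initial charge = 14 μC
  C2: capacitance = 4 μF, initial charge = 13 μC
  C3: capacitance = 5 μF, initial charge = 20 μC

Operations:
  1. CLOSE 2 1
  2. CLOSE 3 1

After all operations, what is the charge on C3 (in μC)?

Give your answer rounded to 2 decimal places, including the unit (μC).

Answer: 18.61 μC

Derivation:
Initial: C1(4μF, Q=14μC, V=3.50V), C2(4μF, Q=13μC, V=3.25V), C3(5μF, Q=20μC, V=4.00V)
Op 1: CLOSE 2-1: Q_total=27.00, C_total=8.00, V=3.38; Q2=13.50, Q1=13.50; dissipated=0.062
Op 2: CLOSE 3-1: Q_total=33.50, C_total=9.00, V=3.72; Q3=18.61, Q1=14.89; dissipated=0.434
Final charges: Q1=14.89, Q2=13.50, Q3=18.61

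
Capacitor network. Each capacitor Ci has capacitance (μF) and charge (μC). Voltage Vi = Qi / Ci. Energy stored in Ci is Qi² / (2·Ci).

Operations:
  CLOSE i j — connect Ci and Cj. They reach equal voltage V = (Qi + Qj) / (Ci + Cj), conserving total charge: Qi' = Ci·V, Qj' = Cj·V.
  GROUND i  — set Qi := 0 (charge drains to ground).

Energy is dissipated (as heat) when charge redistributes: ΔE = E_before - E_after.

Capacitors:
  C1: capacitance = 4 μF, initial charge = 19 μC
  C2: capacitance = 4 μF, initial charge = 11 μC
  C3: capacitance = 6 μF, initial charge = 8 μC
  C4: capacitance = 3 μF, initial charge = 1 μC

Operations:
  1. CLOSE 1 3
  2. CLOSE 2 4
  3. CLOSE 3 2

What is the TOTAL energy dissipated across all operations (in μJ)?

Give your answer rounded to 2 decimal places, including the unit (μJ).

Answer: 20.18 μJ

Derivation:
Initial: C1(4μF, Q=19μC, V=4.75V), C2(4μF, Q=11μC, V=2.75V), C3(6μF, Q=8μC, V=1.33V), C4(3μF, Q=1μC, V=0.33V)
Op 1: CLOSE 1-3: Q_total=27.00, C_total=10.00, V=2.70; Q1=10.80, Q3=16.20; dissipated=14.008
Op 2: CLOSE 2-4: Q_total=12.00, C_total=7.00, V=1.71; Q2=6.86, Q4=5.14; dissipated=5.006
Op 3: CLOSE 3-2: Q_total=23.06, C_total=10.00, V=2.31; Q3=13.83, Q2=9.22; dissipated=1.166
Total dissipated: 20.180 μJ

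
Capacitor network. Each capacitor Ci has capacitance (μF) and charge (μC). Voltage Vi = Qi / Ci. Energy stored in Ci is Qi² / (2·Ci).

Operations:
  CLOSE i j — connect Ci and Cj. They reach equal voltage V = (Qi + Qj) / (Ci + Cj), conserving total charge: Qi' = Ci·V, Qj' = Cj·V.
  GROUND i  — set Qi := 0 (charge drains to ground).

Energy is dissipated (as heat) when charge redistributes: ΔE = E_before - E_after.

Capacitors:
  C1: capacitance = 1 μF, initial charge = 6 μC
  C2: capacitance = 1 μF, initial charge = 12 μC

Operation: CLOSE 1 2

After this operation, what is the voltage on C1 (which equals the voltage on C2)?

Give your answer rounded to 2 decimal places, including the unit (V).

Answer: 9.00 V

Derivation:
Initial: C1(1μF, Q=6μC, V=6.00V), C2(1μF, Q=12μC, V=12.00V)
Op 1: CLOSE 1-2: Q_total=18.00, C_total=2.00, V=9.00; Q1=9.00, Q2=9.00; dissipated=9.000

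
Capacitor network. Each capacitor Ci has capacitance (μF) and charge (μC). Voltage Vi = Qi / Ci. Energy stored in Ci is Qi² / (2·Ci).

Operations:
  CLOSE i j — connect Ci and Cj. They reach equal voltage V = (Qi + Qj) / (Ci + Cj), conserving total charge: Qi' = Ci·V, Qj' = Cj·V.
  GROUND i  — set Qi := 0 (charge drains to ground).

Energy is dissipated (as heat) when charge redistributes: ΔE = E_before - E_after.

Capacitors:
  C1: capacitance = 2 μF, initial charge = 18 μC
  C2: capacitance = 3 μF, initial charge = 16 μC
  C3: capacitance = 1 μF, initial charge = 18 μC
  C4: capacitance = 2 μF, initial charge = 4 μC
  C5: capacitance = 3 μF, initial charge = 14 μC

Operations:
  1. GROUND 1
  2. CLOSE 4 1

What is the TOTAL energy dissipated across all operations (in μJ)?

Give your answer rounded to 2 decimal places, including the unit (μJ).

Initial: C1(2μF, Q=18μC, V=9.00V), C2(3μF, Q=16μC, V=5.33V), C3(1μF, Q=18μC, V=18.00V), C4(2μF, Q=4μC, V=2.00V), C5(3μF, Q=14μC, V=4.67V)
Op 1: GROUND 1: Q1=0; energy lost=81.000
Op 2: CLOSE 4-1: Q_total=4.00, C_total=4.00, V=1.00; Q4=2.00, Q1=2.00; dissipated=2.000
Total dissipated: 83.000 μJ

Answer: 83.00 μJ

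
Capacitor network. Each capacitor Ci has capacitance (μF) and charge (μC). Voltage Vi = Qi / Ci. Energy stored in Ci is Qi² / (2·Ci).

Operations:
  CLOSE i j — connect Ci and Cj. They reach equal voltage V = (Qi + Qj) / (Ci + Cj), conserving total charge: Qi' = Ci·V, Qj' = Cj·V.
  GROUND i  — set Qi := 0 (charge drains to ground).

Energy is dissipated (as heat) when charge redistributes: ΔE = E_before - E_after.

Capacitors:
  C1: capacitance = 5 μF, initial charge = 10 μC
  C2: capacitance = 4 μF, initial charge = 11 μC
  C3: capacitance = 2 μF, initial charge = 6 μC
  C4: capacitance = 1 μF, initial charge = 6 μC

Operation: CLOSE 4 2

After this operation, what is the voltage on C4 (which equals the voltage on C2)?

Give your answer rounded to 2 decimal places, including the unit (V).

Initial: C1(5μF, Q=10μC, V=2.00V), C2(4μF, Q=11μC, V=2.75V), C3(2μF, Q=6μC, V=3.00V), C4(1μF, Q=6μC, V=6.00V)
Op 1: CLOSE 4-2: Q_total=17.00, C_total=5.00, V=3.40; Q4=3.40, Q2=13.60; dissipated=4.225

Answer: 3.40 V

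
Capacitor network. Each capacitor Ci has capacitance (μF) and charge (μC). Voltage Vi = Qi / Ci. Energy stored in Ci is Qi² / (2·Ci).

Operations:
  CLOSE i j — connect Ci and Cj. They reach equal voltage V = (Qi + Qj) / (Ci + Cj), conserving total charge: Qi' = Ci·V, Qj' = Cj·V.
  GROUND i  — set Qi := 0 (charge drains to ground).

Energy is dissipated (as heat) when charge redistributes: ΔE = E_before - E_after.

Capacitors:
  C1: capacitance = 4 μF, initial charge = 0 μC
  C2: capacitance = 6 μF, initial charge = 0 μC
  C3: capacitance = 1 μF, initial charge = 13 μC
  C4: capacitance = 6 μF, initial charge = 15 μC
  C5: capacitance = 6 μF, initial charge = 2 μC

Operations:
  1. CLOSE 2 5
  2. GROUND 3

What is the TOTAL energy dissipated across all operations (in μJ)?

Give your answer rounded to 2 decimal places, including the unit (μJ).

Answer: 84.67 μJ

Derivation:
Initial: C1(4μF, Q=0μC, V=0.00V), C2(6μF, Q=0μC, V=0.00V), C3(1μF, Q=13μC, V=13.00V), C4(6μF, Q=15μC, V=2.50V), C5(6μF, Q=2μC, V=0.33V)
Op 1: CLOSE 2-5: Q_total=2.00, C_total=12.00, V=0.17; Q2=1.00, Q5=1.00; dissipated=0.167
Op 2: GROUND 3: Q3=0; energy lost=84.500
Total dissipated: 84.667 μJ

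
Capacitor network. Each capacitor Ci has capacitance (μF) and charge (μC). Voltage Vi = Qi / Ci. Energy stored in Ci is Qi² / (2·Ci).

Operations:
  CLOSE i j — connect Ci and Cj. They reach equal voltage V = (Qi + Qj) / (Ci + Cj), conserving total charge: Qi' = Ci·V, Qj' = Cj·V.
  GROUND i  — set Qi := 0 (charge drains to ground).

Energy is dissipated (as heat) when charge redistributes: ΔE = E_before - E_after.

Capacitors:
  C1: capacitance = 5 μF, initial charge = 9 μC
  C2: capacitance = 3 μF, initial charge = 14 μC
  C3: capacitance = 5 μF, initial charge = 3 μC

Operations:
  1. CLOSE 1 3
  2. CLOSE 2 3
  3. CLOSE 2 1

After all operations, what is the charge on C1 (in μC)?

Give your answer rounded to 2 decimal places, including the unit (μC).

Initial: C1(5μF, Q=9μC, V=1.80V), C2(3μF, Q=14μC, V=4.67V), C3(5μF, Q=3μC, V=0.60V)
Op 1: CLOSE 1-3: Q_total=12.00, C_total=10.00, V=1.20; Q1=6.00, Q3=6.00; dissipated=1.800
Op 2: CLOSE 2-3: Q_total=20.00, C_total=8.00, V=2.50; Q2=7.50, Q3=12.50; dissipated=11.267
Op 3: CLOSE 2-1: Q_total=13.50, C_total=8.00, V=1.69; Q2=5.06, Q1=8.44; dissipated=1.584
Final charges: Q1=8.44, Q2=5.06, Q3=12.50

Answer: 8.44 μC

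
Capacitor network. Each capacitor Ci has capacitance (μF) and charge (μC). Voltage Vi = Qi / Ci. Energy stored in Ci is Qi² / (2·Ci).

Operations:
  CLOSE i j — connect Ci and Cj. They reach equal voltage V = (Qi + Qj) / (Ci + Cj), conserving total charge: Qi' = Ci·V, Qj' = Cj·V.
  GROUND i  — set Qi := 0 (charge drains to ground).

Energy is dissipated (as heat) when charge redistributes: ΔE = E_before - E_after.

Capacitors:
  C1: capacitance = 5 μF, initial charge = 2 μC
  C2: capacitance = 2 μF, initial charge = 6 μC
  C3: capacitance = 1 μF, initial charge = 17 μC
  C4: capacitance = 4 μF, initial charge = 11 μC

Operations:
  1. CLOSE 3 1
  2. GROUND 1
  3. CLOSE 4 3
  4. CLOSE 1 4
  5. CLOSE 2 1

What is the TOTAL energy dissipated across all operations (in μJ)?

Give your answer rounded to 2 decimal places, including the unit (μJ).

Answer: 151.04 μJ

Derivation:
Initial: C1(5μF, Q=2μC, V=0.40V), C2(2μF, Q=6μC, V=3.00V), C3(1μF, Q=17μC, V=17.00V), C4(4μF, Q=11μC, V=2.75V)
Op 1: CLOSE 3-1: Q_total=19.00, C_total=6.00, V=3.17; Q3=3.17, Q1=15.83; dissipated=114.817
Op 2: GROUND 1: Q1=0; energy lost=25.069
Op 3: CLOSE 4-3: Q_total=14.17, C_total=5.00, V=2.83; Q4=11.33, Q3=2.83; dissipated=0.069
Op 4: CLOSE 1-4: Q_total=11.33, C_total=9.00, V=1.26; Q1=6.30, Q4=5.04; dissipated=8.920
Op 5: CLOSE 2-1: Q_total=12.30, C_total=7.00, V=1.76; Q2=3.51, Q1=8.78; dissipated=2.164
Total dissipated: 151.040 μJ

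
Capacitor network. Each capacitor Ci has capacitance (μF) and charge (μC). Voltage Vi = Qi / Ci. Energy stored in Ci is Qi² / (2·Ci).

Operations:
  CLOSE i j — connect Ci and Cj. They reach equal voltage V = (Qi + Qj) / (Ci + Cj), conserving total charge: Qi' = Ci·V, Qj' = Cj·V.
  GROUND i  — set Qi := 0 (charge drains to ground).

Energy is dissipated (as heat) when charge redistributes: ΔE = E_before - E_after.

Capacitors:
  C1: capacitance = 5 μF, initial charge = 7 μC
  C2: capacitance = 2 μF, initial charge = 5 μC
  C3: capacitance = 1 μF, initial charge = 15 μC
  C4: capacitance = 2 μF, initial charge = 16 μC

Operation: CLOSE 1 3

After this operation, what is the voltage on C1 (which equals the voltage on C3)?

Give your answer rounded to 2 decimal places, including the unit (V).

Initial: C1(5μF, Q=7μC, V=1.40V), C2(2μF, Q=5μC, V=2.50V), C3(1μF, Q=15μC, V=15.00V), C4(2μF, Q=16μC, V=8.00V)
Op 1: CLOSE 1-3: Q_total=22.00, C_total=6.00, V=3.67; Q1=18.33, Q3=3.67; dissipated=77.067

Answer: 3.67 V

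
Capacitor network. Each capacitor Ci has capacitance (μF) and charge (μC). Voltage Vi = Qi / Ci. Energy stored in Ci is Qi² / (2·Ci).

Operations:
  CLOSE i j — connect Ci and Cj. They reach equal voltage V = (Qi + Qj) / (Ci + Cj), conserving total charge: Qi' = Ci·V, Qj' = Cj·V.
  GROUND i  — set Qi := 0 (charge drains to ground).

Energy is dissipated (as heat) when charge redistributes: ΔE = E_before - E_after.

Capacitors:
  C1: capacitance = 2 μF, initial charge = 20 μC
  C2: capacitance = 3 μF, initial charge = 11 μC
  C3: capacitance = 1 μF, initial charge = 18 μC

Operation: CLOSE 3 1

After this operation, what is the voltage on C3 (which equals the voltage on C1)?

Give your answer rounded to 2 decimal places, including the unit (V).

Initial: C1(2μF, Q=20μC, V=10.00V), C2(3μF, Q=11μC, V=3.67V), C3(1μF, Q=18μC, V=18.00V)
Op 1: CLOSE 3-1: Q_total=38.00, C_total=3.00, V=12.67; Q3=12.67, Q1=25.33; dissipated=21.333

Answer: 12.67 V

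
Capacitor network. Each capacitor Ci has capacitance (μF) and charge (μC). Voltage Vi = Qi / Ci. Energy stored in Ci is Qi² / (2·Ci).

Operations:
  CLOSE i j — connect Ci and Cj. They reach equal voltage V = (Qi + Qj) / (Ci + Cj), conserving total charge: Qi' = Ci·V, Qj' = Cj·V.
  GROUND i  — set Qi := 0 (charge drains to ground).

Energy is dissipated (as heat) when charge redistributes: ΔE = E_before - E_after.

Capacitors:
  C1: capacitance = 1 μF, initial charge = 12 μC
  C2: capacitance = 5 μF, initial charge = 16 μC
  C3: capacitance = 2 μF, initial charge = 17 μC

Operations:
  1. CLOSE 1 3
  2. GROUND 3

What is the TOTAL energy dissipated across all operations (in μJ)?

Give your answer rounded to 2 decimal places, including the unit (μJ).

Initial: C1(1μF, Q=12μC, V=12.00V), C2(5μF, Q=16μC, V=3.20V), C3(2μF, Q=17μC, V=8.50V)
Op 1: CLOSE 1-3: Q_total=29.00, C_total=3.00, V=9.67; Q1=9.67, Q3=19.33; dissipated=4.083
Op 2: GROUND 3: Q3=0; energy lost=93.444
Total dissipated: 97.528 μJ

Answer: 97.53 μJ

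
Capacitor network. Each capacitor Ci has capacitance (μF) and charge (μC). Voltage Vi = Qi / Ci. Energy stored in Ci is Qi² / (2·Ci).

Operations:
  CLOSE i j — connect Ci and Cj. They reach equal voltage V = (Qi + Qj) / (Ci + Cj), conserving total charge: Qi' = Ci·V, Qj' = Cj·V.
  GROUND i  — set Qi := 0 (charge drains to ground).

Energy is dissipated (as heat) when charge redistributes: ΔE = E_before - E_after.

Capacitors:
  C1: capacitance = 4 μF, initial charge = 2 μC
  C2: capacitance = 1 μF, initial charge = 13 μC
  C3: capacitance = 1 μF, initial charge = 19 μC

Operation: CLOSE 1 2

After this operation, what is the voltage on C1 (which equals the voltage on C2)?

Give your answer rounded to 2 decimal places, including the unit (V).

Answer: 3.00 V

Derivation:
Initial: C1(4μF, Q=2μC, V=0.50V), C2(1μF, Q=13μC, V=13.00V), C3(1μF, Q=19μC, V=19.00V)
Op 1: CLOSE 1-2: Q_total=15.00, C_total=5.00, V=3.00; Q1=12.00, Q2=3.00; dissipated=62.500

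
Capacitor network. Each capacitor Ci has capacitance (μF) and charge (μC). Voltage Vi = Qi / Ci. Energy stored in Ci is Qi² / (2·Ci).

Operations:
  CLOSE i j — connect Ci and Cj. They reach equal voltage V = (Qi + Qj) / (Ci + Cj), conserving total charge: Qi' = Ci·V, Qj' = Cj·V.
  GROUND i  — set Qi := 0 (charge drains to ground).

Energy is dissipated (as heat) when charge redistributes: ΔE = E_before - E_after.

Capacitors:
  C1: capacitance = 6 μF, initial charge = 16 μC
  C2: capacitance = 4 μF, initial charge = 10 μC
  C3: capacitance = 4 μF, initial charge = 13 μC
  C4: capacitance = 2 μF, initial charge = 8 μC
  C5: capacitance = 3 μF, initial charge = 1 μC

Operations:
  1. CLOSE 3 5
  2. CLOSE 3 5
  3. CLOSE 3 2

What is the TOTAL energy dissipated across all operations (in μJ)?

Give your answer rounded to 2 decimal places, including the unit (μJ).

Answer: 7.54 μJ

Derivation:
Initial: C1(6μF, Q=16μC, V=2.67V), C2(4μF, Q=10μC, V=2.50V), C3(4μF, Q=13μC, V=3.25V), C4(2μF, Q=8μC, V=4.00V), C5(3μF, Q=1μC, V=0.33V)
Op 1: CLOSE 3-5: Q_total=14.00, C_total=7.00, V=2.00; Q3=8.00, Q5=6.00; dissipated=7.292
Op 2: CLOSE 3-5: Q_total=14.00, C_total=7.00, V=2.00; Q3=8.00, Q5=6.00; dissipated=0.000
Op 3: CLOSE 3-2: Q_total=18.00, C_total=8.00, V=2.25; Q3=9.00, Q2=9.00; dissipated=0.250
Total dissipated: 7.542 μJ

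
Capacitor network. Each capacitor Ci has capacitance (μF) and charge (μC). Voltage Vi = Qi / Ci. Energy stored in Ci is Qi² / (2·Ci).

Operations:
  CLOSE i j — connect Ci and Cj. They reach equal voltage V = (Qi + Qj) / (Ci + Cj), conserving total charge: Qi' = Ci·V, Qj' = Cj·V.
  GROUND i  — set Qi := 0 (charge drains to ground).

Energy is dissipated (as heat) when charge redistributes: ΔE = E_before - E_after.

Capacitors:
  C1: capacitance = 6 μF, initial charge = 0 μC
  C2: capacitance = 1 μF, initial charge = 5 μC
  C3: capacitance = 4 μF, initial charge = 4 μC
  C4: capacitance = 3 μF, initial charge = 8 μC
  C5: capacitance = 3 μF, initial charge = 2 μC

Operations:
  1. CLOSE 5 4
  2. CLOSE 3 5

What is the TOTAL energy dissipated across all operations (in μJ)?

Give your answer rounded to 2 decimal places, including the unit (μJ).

Answer: 3.38 μJ

Derivation:
Initial: C1(6μF, Q=0μC, V=0.00V), C2(1μF, Q=5μC, V=5.00V), C3(4μF, Q=4μC, V=1.00V), C4(3μF, Q=8μC, V=2.67V), C5(3μF, Q=2μC, V=0.67V)
Op 1: CLOSE 5-4: Q_total=10.00, C_total=6.00, V=1.67; Q5=5.00, Q4=5.00; dissipated=3.000
Op 2: CLOSE 3-5: Q_total=9.00, C_total=7.00, V=1.29; Q3=5.14, Q5=3.86; dissipated=0.381
Total dissipated: 3.381 μJ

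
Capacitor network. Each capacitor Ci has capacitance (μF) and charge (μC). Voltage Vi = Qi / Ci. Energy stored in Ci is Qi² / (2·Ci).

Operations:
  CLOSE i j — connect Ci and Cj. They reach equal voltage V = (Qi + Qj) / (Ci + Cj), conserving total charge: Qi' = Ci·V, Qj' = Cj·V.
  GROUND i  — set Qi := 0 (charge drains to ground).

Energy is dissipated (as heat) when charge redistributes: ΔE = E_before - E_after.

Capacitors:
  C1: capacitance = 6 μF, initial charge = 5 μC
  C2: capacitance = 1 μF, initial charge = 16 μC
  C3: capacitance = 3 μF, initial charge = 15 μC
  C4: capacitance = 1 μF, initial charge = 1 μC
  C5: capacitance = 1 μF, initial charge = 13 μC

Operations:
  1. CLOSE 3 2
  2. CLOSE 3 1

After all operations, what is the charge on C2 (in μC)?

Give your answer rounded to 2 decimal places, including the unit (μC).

Initial: C1(6μF, Q=5μC, V=0.83V), C2(1μF, Q=16μC, V=16.00V), C3(3μF, Q=15μC, V=5.00V), C4(1μF, Q=1μC, V=1.00V), C5(1μF, Q=13μC, V=13.00V)
Op 1: CLOSE 3-2: Q_total=31.00, C_total=4.00, V=7.75; Q3=23.25, Q2=7.75; dissipated=45.375
Op 2: CLOSE 3-1: Q_total=28.25, C_total=9.00, V=3.14; Q3=9.42, Q1=18.83; dissipated=47.840
Final charges: Q1=18.83, Q2=7.75, Q3=9.42, Q4=1.00, Q5=13.00

Answer: 7.75 μC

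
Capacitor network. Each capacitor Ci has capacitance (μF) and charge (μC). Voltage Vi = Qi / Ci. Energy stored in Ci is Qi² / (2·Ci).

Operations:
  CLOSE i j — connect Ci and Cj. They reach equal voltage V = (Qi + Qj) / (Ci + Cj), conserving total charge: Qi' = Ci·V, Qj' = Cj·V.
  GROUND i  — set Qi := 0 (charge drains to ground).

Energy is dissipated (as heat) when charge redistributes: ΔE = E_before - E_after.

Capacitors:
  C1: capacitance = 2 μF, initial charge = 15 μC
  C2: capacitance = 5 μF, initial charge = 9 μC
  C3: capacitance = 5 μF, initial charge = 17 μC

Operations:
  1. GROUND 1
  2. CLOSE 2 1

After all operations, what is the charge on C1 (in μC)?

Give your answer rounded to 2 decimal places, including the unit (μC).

Answer: 2.57 μC

Derivation:
Initial: C1(2μF, Q=15μC, V=7.50V), C2(5μF, Q=9μC, V=1.80V), C3(5μF, Q=17μC, V=3.40V)
Op 1: GROUND 1: Q1=0; energy lost=56.250
Op 2: CLOSE 2-1: Q_total=9.00, C_total=7.00, V=1.29; Q2=6.43, Q1=2.57; dissipated=2.314
Final charges: Q1=2.57, Q2=6.43, Q3=17.00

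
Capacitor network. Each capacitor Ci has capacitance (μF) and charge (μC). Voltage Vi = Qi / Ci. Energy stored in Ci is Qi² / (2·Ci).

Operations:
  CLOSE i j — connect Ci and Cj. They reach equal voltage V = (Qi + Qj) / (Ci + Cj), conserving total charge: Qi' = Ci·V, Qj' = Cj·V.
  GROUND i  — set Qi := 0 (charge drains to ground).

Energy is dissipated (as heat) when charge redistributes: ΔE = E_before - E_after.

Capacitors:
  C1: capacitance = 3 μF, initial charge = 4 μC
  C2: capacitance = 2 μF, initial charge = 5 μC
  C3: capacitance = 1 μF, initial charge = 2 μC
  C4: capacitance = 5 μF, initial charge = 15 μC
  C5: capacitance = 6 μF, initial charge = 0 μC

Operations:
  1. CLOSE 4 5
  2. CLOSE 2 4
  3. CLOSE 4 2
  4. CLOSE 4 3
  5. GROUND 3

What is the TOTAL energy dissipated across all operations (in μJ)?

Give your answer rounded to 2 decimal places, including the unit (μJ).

Initial: C1(3μF, Q=4μC, V=1.33V), C2(2μF, Q=5μC, V=2.50V), C3(1μF, Q=2μC, V=2.00V), C4(5μF, Q=15μC, V=3.00V), C5(6μF, Q=0μC, V=0.00V)
Op 1: CLOSE 4-5: Q_total=15.00, C_total=11.00, V=1.36; Q4=6.82, Q5=8.18; dissipated=12.273
Op 2: CLOSE 2-4: Q_total=11.82, C_total=7.00, V=1.69; Q2=3.38, Q4=8.44; dissipated=0.922
Op 3: CLOSE 4-2: Q_total=11.82, C_total=7.00, V=1.69; Q4=8.44, Q2=3.38; dissipated=0.000
Op 4: CLOSE 4-3: Q_total=10.44, C_total=6.00, V=1.74; Q4=8.70, Q3=1.74; dissipated=0.040
Op 5: GROUND 3: Q3=0; energy lost=1.514
Total dissipated: 14.750 μJ

Answer: 14.75 μJ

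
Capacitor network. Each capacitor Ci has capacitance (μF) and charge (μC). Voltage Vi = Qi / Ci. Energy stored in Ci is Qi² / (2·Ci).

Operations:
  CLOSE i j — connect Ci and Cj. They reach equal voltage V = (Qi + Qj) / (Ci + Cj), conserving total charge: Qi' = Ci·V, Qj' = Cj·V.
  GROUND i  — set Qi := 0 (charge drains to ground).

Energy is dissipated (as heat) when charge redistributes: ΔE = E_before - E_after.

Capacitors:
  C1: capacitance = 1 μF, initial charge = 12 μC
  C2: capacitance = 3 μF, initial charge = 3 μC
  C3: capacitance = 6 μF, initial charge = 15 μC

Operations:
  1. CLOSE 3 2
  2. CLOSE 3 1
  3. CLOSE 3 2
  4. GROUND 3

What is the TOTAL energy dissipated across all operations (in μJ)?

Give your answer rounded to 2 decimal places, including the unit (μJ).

Answer: 73.30 μJ

Derivation:
Initial: C1(1μF, Q=12μC, V=12.00V), C2(3μF, Q=3μC, V=1.00V), C3(6μF, Q=15μC, V=2.50V)
Op 1: CLOSE 3-2: Q_total=18.00, C_total=9.00, V=2.00; Q3=12.00, Q2=6.00; dissipated=2.250
Op 2: CLOSE 3-1: Q_total=24.00, C_total=7.00, V=3.43; Q3=20.57, Q1=3.43; dissipated=42.857
Op 3: CLOSE 3-2: Q_total=26.57, C_total=9.00, V=2.95; Q3=17.71, Q2=8.86; dissipated=2.041
Op 4: GROUND 3: Q3=0; energy lost=26.150
Total dissipated: 73.298 μJ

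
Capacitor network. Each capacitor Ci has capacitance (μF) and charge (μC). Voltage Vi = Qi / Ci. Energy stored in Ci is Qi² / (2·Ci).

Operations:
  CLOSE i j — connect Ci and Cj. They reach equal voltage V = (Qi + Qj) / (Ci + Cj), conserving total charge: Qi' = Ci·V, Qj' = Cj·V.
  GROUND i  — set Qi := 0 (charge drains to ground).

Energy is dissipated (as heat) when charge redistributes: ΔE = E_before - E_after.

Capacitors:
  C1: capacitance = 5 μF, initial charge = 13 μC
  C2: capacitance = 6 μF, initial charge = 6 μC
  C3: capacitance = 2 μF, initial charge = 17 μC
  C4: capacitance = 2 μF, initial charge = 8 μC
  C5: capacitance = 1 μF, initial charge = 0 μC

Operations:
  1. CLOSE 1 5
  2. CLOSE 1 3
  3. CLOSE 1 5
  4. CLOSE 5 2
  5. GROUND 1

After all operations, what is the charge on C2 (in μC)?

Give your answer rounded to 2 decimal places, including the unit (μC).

Answer: 8.29 μC

Derivation:
Initial: C1(5μF, Q=13μC, V=2.60V), C2(6μF, Q=6μC, V=1.00V), C3(2μF, Q=17μC, V=8.50V), C4(2μF, Q=8μC, V=4.00V), C5(1μF, Q=0μC, V=0.00V)
Op 1: CLOSE 1-5: Q_total=13.00, C_total=6.00, V=2.17; Q1=10.83, Q5=2.17; dissipated=2.817
Op 2: CLOSE 1-3: Q_total=27.83, C_total=7.00, V=3.98; Q1=19.88, Q3=7.95; dissipated=28.651
Op 3: CLOSE 1-5: Q_total=22.05, C_total=6.00, V=3.67; Q1=18.37, Q5=3.67; dissipated=1.364
Op 4: CLOSE 5-2: Q_total=9.67, C_total=7.00, V=1.38; Q5=1.38, Q2=8.29; dissipated=3.066
Op 5: GROUND 1: Q1=0; energy lost=33.757
Final charges: Q1=0.00, Q2=8.29, Q3=7.95, Q4=8.00, Q5=1.38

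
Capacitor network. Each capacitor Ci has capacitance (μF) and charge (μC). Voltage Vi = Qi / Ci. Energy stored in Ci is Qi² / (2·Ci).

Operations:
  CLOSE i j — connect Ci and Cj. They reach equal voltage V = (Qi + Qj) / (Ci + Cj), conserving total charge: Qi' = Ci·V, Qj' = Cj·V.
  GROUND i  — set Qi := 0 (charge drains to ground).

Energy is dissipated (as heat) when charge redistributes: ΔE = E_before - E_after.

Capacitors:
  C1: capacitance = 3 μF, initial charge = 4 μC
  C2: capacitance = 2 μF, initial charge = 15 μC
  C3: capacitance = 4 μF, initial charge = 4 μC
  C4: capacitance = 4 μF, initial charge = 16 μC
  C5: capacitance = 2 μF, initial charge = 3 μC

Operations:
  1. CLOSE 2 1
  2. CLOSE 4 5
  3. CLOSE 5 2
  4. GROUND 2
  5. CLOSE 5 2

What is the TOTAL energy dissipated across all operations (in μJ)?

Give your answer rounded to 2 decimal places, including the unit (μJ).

Initial: C1(3μF, Q=4μC, V=1.33V), C2(2μF, Q=15μC, V=7.50V), C3(4μF, Q=4μC, V=1.00V), C4(4μF, Q=16μC, V=4.00V), C5(2μF, Q=3μC, V=1.50V)
Op 1: CLOSE 2-1: Q_total=19.00, C_total=5.00, V=3.80; Q2=7.60, Q1=11.40; dissipated=22.817
Op 2: CLOSE 4-5: Q_total=19.00, C_total=6.00, V=3.17; Q4=12.67, Q5=6.33; dissipated=4.167
Op 3: CLOSE 5-2: Q_total=13.93, C_total=4.00, V=3.48; Q5=6.97, Q2=6.97; dissipated=0.201
Op 4: GROUND 2: Q2=0; energy lost=12.134
Op 5: CLOSE 5-2: Q_total=6.97, C_total=4.00, V=1.74; Q5=3.48, Q2=3.48; dissipated=6.067
Total dissipated: 45.384 μJ

Answer: 45.38 μJ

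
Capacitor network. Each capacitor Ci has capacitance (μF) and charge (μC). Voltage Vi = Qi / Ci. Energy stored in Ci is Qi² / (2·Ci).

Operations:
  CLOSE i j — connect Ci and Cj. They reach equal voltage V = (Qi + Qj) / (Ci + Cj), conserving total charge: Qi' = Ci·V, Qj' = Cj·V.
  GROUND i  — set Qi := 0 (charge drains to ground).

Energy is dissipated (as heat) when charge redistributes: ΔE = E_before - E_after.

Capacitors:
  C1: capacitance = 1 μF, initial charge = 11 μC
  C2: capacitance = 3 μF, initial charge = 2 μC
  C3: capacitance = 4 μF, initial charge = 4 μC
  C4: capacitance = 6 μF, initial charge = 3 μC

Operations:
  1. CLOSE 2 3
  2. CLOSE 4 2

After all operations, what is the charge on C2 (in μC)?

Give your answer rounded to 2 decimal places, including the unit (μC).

Answer: 1.86 μC

Derivation:
Initial: C1(1μF, Q=11μC, V=11.00V), C2(3μF, Q=2μC, V=0.67V), C3(4μF, Q=4μC, V=1.00V), C4(6μF, Q=3μC, V=0.50V)
Op 1: CLOSE 2-3: Q_total=6.00, C_total=7.00, V=0.86; Q2=2.57, Q3=3.43; dissipated=0.095
Op 2: CLOSE 4-2: Q_total=5.57, C_total=9.00, V=0.62; Q4=3.71, Q2=1.86; dissipated=0.128
Final charges: Q1=11.00, Q2=1.86, Q3=3.43, Q4=3.71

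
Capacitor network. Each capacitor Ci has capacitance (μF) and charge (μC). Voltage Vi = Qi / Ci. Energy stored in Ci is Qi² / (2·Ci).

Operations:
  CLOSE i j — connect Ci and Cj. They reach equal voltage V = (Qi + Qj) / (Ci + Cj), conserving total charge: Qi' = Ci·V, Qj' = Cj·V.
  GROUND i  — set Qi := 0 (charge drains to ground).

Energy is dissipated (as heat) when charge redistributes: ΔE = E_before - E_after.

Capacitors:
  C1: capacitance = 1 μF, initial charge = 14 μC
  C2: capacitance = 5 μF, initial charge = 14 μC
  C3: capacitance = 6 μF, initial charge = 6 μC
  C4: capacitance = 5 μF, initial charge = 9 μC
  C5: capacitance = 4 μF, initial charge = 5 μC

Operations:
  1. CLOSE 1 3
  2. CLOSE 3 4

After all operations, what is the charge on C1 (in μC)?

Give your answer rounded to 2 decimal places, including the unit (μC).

Initial: C1(1μF, Q=14μC, V=14.00V), C2(5μF, Q=14μC, V=2.80V), C3(6μF, Q=6μC, V=1.00V), C4(5μF, Q=9μC, V=1.80V), C5(4μF, Q=5μC, V=1.25V)
Op 1: CLOSE 1-3: Q_total=20.00, C_total=7.00, V=2.86; Q1=2.86, Q3=17.14; dissipated=72.429
Op 2: CLOSE 3-4: Q_total=26.14, C_total=11.00, V=2.38; Q3=14.26, Q4=11.88; dissipated=1.524
Final charges: Q1=2.86, Q2=14.00, Q3=14.26, Q4=11.88, Q5=5.00

Answer: 2.86 μC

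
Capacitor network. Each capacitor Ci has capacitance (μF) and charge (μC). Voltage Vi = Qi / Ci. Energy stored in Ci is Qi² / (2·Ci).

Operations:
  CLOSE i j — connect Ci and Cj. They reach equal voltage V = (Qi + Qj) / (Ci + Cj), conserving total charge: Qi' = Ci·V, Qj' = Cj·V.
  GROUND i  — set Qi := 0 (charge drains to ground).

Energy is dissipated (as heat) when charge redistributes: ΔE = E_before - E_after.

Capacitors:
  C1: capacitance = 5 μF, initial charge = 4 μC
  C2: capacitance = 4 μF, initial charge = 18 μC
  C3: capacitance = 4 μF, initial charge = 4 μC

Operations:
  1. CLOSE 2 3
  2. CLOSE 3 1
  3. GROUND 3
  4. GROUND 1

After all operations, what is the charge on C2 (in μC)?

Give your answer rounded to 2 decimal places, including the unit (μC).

Answer: 11.00 μC

Derivation:
Initial: C1(5μF, Q=4μC, V=0.80V), C2(4μF, Q=18μC, V=4.50V), C3(4μF, Q=4μC, V=1.00V)
Op 1: CLOSE 2-3: Q_total=22.00, C_total=8.00, V=2.75; Q2=11.00, Q3=11.00; dissipated=12.250
Op 2: CLOSE 3-1: Q_total=15.00, C_total=9.00, V=1.67; Q3=6.67, Q1=8.33; dissipated=4.225
Op 3: GROUND 3: Q3=0; energy lost=5.556
Op 4: GROUND 1: Q1=0; energy lost=6.944
Final charges: Q1=0.00, Q2=11.00, Q3=0.00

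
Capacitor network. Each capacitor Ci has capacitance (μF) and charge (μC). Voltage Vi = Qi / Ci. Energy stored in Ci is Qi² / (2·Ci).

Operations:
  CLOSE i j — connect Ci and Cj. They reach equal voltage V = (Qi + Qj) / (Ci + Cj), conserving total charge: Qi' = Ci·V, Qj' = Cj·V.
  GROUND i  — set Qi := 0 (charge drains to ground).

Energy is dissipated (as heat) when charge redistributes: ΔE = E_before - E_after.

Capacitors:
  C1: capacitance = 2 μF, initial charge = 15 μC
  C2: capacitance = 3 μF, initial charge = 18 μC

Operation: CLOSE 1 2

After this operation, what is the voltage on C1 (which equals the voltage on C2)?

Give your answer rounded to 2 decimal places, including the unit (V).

Answer: 6.60 V

Derivation:
Initial: C1(2μF, Q=15μC, V=7.50V), C2(3μF, Q=18μC, V=6.00V)
Op 1: CLOSE 1-2: Q_total=33.00, C_total=5.00, V=6.60; Q1=13.20, Q2=19.80; dissipated=1.350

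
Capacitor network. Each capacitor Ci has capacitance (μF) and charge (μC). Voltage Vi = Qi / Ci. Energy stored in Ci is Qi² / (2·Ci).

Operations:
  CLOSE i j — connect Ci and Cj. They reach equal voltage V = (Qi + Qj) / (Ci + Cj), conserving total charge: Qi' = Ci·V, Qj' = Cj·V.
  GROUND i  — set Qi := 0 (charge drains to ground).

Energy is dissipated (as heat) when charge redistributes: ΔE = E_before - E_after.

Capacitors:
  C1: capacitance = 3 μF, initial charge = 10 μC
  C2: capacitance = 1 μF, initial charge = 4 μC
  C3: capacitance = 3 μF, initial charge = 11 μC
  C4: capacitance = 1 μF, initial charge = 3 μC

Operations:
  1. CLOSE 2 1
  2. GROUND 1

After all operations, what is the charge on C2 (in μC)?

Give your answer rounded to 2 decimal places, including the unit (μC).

Answer: 3.50 μC

Derivation:
Initial: C1(3μF, Q=10μC, V=3.33V), C2(1μF, Q=4μC, V=4.00V), C3(3μF, Q=11μC, V=3.67V), C4(1μF, Q=3μC, V=3.00V)
Op 1: CLOSE 2-1: Q_total=14.00, C_total=4.00, V=3.50; Q2=3.50, Q1=10.50; dissipated=0.167
Op 2: GROUND 1: Q1=0; energy lost=18.375
Final charges: Q1=0.00, Q2=3.50, Q3=11.00, Q4=3.00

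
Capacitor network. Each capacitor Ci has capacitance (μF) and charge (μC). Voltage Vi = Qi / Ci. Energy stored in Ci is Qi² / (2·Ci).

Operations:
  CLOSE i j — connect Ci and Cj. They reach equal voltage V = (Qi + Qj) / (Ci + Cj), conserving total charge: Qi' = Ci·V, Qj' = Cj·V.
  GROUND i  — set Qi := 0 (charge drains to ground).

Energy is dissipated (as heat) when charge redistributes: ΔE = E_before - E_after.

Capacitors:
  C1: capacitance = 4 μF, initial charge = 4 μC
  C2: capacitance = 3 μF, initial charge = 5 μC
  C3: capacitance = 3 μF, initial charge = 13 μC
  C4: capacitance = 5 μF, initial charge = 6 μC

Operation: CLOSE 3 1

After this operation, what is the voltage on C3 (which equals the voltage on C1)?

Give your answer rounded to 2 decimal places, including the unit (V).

Answer: 2.43 V

Derivation:
Initial: C1(4μF, Q=4μC, V=1.00V), C2(3μF, Q=5μC, V=1.67V), C3(3μF, Q=13μC, V=4.33V), C4(5μF, Q=6μC, V=1.20V)
Op 1: CLOSE 3-1: Q_total=17.00, C_total=7.00, V=2.43; Q3=7.29, Q1=9.71; dissipated=9.524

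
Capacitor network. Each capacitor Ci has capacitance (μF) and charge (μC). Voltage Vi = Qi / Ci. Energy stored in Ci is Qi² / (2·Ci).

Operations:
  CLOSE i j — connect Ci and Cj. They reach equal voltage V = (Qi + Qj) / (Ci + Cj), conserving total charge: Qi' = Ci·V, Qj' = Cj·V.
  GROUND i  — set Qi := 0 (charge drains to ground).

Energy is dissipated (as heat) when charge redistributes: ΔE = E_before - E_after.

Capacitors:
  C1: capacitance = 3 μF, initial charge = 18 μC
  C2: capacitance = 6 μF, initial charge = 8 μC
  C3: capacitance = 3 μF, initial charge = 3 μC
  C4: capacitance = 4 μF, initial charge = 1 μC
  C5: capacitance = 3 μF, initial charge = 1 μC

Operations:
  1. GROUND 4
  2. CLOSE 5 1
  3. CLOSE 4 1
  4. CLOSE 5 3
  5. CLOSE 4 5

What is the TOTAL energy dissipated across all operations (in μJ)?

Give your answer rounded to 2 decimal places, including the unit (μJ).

Answer: 36.78 μJ

Derivation:
Initial: C1(3μF, Q=18μC, V=6.00V), C2(6μF, Q=8μC, V=1.33V), C3(3μF, Q=3μC, V=1.00V), C4(4μF, Q=1μC, V=0.25V), C5(3μF, Q=1μC, V=0.33V)
Op 1: GROUND 4: Q4=0; energy lost=0.125
Op 2: CLOSE 5-1: Q_total=19.00, C_total=6.00, V=3.17; Q5=9.50, Q1=9.50; dissipated=24.083
Op 3: CLOSE 4-1: Q_total=9.50, C_total=7.00, V=1.36; Q4=5.43, Q1=4.07; dissipated=8.595
Op 4: CLOSE 5-3: Q_total=12.50, C_total=6.00, V=2.08; Q5=6.25, Q3=6.25; dissipated=3.521
Op 5: CLOSE 4-5: Q_total=11.68, C_total=7.00, V=1.67; Q4=6.67, Q5=5.01; dissipated=0.452
Total dissipated: 36.776 μJ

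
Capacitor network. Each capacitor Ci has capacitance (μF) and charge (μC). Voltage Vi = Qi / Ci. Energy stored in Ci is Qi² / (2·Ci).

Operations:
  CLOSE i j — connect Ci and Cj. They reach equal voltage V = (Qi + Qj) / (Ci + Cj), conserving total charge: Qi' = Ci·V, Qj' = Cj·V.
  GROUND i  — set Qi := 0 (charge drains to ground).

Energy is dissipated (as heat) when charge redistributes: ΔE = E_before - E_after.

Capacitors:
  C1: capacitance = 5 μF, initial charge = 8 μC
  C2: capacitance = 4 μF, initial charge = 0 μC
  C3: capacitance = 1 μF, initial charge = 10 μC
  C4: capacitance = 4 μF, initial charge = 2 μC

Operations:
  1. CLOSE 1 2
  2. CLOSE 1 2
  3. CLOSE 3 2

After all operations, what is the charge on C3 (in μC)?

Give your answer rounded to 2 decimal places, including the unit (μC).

Answer: 2.71 μC

Derivation:
Initial: C1(5μF, Q=8μC, V=1.60V), C2(4μF, Q=0μC, V=0.00V), C3(1μF, Q=10μC, V=10.00V), C4(4μF, Q=2μC, V=0.50V)
Op 1: CLOSE 1-2: Q_total=8.00, C_total=9.00, V=0.89; Q1=4.44, Q2=3.56; dissipated=2.844
Op 2: CLOSE 1-2: Q_total=8.00, C_total=9.00, V=0.89; Q1=4.44, Q2=3.56; dissipated=0.000
Op 3: CLOSE 3-2: Q_total=13.56, C_total=5.00, V=2.71; Q3=2.71, Q2=10.84; dissipated=33.205
Final charges: Q1=4.44, Q2=10.84, Q3=2.71, Q4=2.00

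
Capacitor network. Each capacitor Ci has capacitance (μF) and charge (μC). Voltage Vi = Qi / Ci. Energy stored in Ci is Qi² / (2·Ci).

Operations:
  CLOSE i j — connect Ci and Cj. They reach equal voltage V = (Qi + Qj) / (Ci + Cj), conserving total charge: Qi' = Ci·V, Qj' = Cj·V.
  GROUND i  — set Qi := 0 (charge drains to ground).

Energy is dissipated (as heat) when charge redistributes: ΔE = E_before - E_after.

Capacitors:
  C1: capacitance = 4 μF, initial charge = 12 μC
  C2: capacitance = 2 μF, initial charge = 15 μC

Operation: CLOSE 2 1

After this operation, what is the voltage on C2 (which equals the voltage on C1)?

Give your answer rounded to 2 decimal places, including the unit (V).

Answer: 4.50 V

Derivation:
Initial: C1(4μF, Q=12μC, V=3.00V), C2(2μF, Q=15μC, V=7.50V)
Op 1: CLOSE 2-1: Q_total=27.00, C_total=6.00, V=4.50; Q2=9.00, Q1=18.00; dissipated=13.500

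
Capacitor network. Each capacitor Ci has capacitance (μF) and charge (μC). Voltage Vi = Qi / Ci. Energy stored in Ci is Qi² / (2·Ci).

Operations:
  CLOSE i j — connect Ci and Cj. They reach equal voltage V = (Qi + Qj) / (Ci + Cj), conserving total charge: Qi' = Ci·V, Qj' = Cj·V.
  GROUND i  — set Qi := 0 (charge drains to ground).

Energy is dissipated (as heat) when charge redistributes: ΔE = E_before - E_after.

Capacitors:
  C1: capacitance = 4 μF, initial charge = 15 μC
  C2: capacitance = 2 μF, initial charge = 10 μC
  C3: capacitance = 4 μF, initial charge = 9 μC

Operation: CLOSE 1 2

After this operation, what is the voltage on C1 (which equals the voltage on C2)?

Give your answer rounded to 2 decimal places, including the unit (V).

Initial: C1(4μF, Q=15μC, V=3.75V), C2(2μF, Q=10μC, V=5.00V), C3(4μF, Q=9μC, V=2.25V)
Op 1: CLOSE 1-2: Q_total=25.00, C_total=6.00, V=4.17; Q1=16.67, Q2=8.33; dissipated=1.042

Answer: 4.17 V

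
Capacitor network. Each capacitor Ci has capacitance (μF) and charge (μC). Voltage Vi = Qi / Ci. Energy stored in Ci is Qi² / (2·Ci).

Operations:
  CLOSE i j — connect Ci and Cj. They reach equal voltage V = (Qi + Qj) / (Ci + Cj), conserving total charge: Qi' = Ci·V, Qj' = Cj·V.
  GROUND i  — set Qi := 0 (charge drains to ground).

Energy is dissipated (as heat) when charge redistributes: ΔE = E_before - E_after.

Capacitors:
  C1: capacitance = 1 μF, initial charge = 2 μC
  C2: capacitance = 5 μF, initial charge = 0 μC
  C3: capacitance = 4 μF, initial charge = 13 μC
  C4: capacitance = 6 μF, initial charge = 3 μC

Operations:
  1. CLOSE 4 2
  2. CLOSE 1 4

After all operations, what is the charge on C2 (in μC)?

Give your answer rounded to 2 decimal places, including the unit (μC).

Initial: C1(1μF, Q=2μC, V=2.00V), C2(5μF, Q=0μC, V=0.00V), C3(4μF, Q=13μC, V=3.25V), C4(6μF, Q=3μC, V=0.50V)
Op 1: CLOSE 4-2: Q_total=3.00, C_total=11.00, V=0.27; Q4=1.64, Q2=1.36; dissipated=0.341
Op 2: CLOSE 1-4: Q_total=3.64, C_total=7.00, V=0.52; Q1=0.52, Q4=3.12; dissipated=1.279
Final charges: Q1=0.52, Q2=1.36, Q3=13.00, Q4=3.12

Answer: 1.36 μC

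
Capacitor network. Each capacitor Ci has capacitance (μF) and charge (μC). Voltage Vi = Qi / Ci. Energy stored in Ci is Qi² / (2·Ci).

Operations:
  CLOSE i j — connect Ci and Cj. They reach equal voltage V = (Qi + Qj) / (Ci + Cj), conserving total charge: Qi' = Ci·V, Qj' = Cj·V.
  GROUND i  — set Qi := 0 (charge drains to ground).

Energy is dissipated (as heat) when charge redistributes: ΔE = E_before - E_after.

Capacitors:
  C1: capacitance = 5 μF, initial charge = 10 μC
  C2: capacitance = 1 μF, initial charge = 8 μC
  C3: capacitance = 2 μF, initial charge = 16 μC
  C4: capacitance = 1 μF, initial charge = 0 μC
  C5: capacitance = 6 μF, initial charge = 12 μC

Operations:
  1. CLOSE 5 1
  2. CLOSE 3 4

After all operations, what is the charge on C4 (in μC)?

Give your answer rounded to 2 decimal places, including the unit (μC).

Answer: 5.33 μC

Derivation:
Initial: C1(5μF, Q=10μC, V=2.00V), C2(1μF, Q=8μC, V=8.00V), C3(2μF, Q=16μC, V=8.00V), C4(1μF, Q=0μC, V=0.00V), C5(6μF, Q=12μC, V=2.00V)
Op 1: CLOSE 5-1: Q_total=22.00, C_total=11.00, V=2.00; Q5=12.00, Q1=10.00; dissipated=0.000
Op 2: CLOSE 3-4: Q_total=16.00, C_total=3.00, V=5.33; Q3=10.67, Q4=5.33; dissipated=21.333
Final charges: Q1=10.00, Q2=8.00, Q3=10.67, Q4=5.33, Q5=12.00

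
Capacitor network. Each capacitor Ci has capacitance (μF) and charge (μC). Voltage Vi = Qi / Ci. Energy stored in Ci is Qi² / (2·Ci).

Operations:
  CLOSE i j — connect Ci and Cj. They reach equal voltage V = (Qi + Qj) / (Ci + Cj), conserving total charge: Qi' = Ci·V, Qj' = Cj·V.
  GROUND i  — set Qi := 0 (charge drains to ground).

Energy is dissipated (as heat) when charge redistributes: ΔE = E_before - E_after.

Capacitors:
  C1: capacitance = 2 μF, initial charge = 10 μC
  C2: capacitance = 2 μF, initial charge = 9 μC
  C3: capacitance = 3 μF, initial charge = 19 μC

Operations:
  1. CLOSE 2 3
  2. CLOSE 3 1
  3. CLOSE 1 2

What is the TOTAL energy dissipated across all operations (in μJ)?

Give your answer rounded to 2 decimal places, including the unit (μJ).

Initial: C1(2μF, Q=10μC, V=5.00V), C2(2μF, Q=9μC, V=4.50V), C3(3μF, Q=19μC, V=6.33V)
Op 1: CLOSE 2-3: Q_total=28.00, C_total=5.00, V=5.60; Q2=11.20, Q3=16.80; dissipated=2.017
Op 2: CLOSE 3-1: Q_total=26.80, C_total=5.00, V=5.36; Q3=16.08, Q1=10.72; dissipated=0.216
Op 3: CLOSE 1-2: Q_total=21.92, C_total=4.00, V=5.48; Q1=10.96, Q2=10.96; dissipated=0.029
Total dissipated: 2.261 μJ

Answer: 2.26 μJ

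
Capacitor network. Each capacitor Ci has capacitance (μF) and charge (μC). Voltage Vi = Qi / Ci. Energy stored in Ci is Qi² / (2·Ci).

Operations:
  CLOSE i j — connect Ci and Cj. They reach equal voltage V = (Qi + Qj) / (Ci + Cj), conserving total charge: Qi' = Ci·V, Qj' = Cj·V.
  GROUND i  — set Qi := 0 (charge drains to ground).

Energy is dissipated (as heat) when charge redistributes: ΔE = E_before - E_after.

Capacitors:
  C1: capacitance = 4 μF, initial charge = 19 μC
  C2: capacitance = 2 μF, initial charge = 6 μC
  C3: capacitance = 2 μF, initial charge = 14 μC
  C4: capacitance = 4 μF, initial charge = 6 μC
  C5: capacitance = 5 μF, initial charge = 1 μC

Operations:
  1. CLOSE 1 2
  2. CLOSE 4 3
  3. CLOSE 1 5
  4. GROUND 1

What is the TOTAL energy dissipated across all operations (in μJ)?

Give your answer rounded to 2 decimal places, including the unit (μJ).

Answer: 47.40 μJ

Derivation:
Initial: C1(4μF, Q=19μC, V=4.75V), C2(2μF, Q=6μC, V=3.00V), C3(2μF, Q=14μC, V=7.00V), C4(4μF, Q=6μC, V=1.50V), C5(5μF, Q=1μC, V=0.20V)
Op 1: CLOSE 1-2: Q_total=25.00, C_total=6.00, V=4.17; Q1=16.67, Q2=8.33; dissipated=2.042
Op 2: CLOSE 4-3: Q_total=20.00, C_total=6.00, V=3.33; Q4=13.33, Q3=6.67; dissipated=20.167
Op 3: CLOSE 1-5: Q_total=17.67, C_total=9.00, V=1.96; Q1=7.85, Q5=9.81; dissipated=17.483
Op 4: GROUND 1: Q1=0; energy lost=7.706
Total dissipated: 47.397 μJ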